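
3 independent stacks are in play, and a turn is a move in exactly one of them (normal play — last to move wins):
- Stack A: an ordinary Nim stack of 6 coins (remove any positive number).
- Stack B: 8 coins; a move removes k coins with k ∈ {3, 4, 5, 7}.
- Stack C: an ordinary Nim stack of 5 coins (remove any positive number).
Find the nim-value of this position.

Stack A is a plain Nim stack of size 6, so its Grundy value is 6.
For stack B, compute g(0), g(1), … with moves {3, 4, 5, 7}:
k:     0  1  2  3  4  5  6  7  8
g(k):  0  0  0  1  1  1  2  2  2
So g(8) = 2.
Stack C is a plain Nim stack of size 5, so its Grundy value is 5.
The value of a disjunctive sum is the nim-sum of the parts.
Combined value = 6 ⊕ 2 ⊕ 5 = 1.

1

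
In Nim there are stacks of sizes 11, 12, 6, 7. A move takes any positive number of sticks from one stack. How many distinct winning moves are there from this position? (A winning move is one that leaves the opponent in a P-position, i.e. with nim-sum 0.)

3

Bitwise XOR of the heap sizes:
  1011  (11)
  1100  (12)
  0110  (6)
  0111  (7)
  ----
  0110  (6)
The overall nim-sum is X = 6. A stack of size p has a winning move iff p XOR X < p (reduce it to p XOR X).
  11: 11 XOR 6 = 13 ≥ 11 — no move.
  12: 12 XOR 6 = 10 < 12 — winning move (to 10).
  6: 6 XOR 6 = 0 < 6 — winning move (to 0).
  7: 7 XOR 6 = 1 < 7 — winning move (to 1).
That gives 3 winning moves.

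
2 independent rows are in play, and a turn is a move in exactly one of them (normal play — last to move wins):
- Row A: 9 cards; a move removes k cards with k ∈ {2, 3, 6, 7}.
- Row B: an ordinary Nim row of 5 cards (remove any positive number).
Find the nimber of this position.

5

For row A, compute g(0), g(1), … with moves {2, 3, 6, 7}:
k:     0  1  2  3  4  5  6  7  8  9
g(k):  0  0  1  1  2  0  3  1  2  0
So g(9) = 0.
Row B is a plain Nim row of size 5, so its Grundy value is 5.
By the Sprague-Grundy theorem, the Grundy value of a sum of independent games is the XOR of the component values.
Combined value = 0 XOR 5 = 5.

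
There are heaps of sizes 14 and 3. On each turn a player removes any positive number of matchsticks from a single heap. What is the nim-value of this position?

Nim-sum: 14 ^ 3 = 13.

13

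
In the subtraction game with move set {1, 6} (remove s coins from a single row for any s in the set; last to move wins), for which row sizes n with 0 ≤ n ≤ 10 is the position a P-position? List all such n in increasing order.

0, 2, 4, 7, 9

Grundy values for subtraction set {1, 6}:
g(0) = mex{} = 0
g(1) = mex{0} = 1
g(2) = mex{1} = 0
g(3) = mex{0} = 1
g(4) = mex{1} = 0
g(5) = mex{0} = 1
g(6) = mex{0,1} = 2
g(7) = mex{1,2} = 0
g(8) = mex{0} = 1
g(9) = mex{1} = 0
g(10) = mex{0} = 1
The P-positions (g = 0) in 0..10 are 0, 2, 4, 7, 9.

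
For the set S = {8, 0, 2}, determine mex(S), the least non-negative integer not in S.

0 is in the set but 1 is not, so the mex is 1.

1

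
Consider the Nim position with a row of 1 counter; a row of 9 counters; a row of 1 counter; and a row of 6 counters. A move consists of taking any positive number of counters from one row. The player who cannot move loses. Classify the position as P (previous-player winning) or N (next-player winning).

N-position

Nim-sum: 1 XOR 9 XOR 1 XOR 6 = 15.
The nim-sum is 15 ≠ 0, so this is an N-position: the player to move can win.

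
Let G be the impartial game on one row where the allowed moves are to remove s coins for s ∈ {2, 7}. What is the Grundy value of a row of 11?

Grundy values for subtraction set {2, 7}:
g(0) = mex{} = 0
g(1) = mex{} = 0
g(2) = mex{0} = 1
g(3) = mex{0} = 1
g(4) = mex{1} = 0
g(5) = mex{1} = 0
g(6) = mex{0} = 1
g(7) = mex{0} = 1
g(8) = mex{0,1} = 2
g(9) = mex{1} = 0
g(10) = mex{1,2} = 0
g(11) = mex{0} = 1
So g(11) = 1.

1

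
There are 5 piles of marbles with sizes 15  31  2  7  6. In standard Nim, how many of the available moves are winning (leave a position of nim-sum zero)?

1

Write each in binary and XOR column by column:
  01111  (15)
  11111  (31)
  00010  (2)
  00111  (7)
  00110  (6)
  -----
  10011  (19)
The overall nim-sum is X = 19. A pile of size p has a winning move iff p XOR X < p (reduce it to p XOR X).
  15: 15 XOR 19 = 28 ≥ 15 — no move.
  31: 31 XOR 19 = 12 < 31 — winning move (to 12).
  2: 2 XOR 19 = 17 ≥ 2 — no move.
  7: 7 XOR 19 = 20 ≥ 7 — no move.
  6: 6 XOR 19 = 21 ≥ 6 — no move.
That gives 1 winning move.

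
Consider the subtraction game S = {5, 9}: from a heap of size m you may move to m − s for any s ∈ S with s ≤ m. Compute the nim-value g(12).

2

Grundy values for subtraction set {5, 9}:
g(0) = mex{} = 0
g(1) = mex{} = 0
g(2) = mex{} = 0
g(3) = mex{} = 0
g(4) = mex{} = 0
g(5) = mex{0} = 1
g(6) = mex{0} = 1
g(7) = mex{0} = 1
g(8) = mex{0} = 1
g(9) = mex{0} = 1
g(10) = mex{0,1} = 2
g(11) = mex{0,1} = 2
g(12) = mex{0,1} = 2
So g(12) = 2.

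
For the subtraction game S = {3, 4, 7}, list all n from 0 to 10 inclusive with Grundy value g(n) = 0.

0, 1, 2, 10

Build the Grundy sequence with g(k) = mex{g(k−s) : s ∈ {3, 4, 7}, s ≤ k}:
k:     0  1  2  3  4  5  6  7  8  9 10
g(k):  0  0  0  1  1  1  2  2  2  3  0
The P-positions (g = 0) in 0..10 are 0, 1, 2, 10.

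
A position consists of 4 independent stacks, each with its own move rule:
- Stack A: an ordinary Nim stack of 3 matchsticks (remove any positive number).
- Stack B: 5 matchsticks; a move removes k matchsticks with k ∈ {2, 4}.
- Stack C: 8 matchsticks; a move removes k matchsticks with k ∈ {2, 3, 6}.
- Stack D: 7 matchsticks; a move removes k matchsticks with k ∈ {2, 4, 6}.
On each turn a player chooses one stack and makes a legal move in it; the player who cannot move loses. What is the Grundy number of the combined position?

Stack A is a plain Nim stack of size 3, so its Grundy value is 3.
Build the Grundy sequence for stack B with g(k) = mex{g(k−s) : s ∈ {2, 4}, s ≤ k}:
g(0) = mex{} = 0
g(1) = mex{} = 0
g(2) = mex{0} = 1
g(3) = mex{0} = 1
g(4) = mex{0,1} = 2
g(5) = mex{0,1} = 2
So g(5) = 2.
Build the Grundy sequence for stack C with g(k) = mex{g(k−s) : s ∈ {2, 3, 6}, s ≤ k}:
g(0) = mex{} = 0
g(1) = mex{} = 0
g(2) = mex{0} = 1
g(3) = mex{0} = 1
g(4) = mex{0,1} = 2
g(5) = mex{1} = 0
g(6) = mex{0,1,2} = 3
g(7) = mex{0,2} = 1
g(8) = mex{0,1,3} = 2
So g(8) = 2.
Build the Grundy sequence for stack D with g(k) = mex{g(k−s) : s ∈ {2, 4, 6}, s ≤ k}:
g(0) = mex{} = 0
g(1) = mex{} = 0
g(2) = mex{0} = 1
g(3) = mex{0} = 1
g(4) = mex{0,1} = 2
g(5) = mex{0,1} = 2
g(6) = mex{0,1,2} = 3
g(7) = mex{0,1,2} = 3
So g(7) = 3.
By the Sprague-Grundy theorem, the Grundy value of a sum of independent games is the XOR of the component values.
Combined value = 3 XOR 2 XOR 2 XOR 3 = 0.

0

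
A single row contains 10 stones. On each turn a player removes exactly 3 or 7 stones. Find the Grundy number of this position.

0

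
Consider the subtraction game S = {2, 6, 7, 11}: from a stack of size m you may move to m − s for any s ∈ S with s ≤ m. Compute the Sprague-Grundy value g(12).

2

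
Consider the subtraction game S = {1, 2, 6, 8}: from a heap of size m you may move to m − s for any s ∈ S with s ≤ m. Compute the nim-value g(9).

Compute g(0), g(1), … for moves {1, 2, 6, 8}:
k:     0  1  2  3  4  5  6  7  8  9
g(k):  0  1  2  0  1  2  3  0  1  2
So g(9) = 2.

2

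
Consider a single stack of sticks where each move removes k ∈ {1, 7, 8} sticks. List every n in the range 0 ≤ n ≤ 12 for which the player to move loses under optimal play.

0, 2, 4, 6

Grundy values for subtraction set {1, 7, 8}:
g(0) = mex{} = 0
g(1) = mex{0} = 1
g(2) = mex{1} = 0
g(3) = mex{0} = 1
g(4) = mex{1} = 0
g(5) = mex{0} = 1
g(6) = mex{1} = 0
g(7) = mex{0} = 1
g(8) = mex{0,1} = 2
g(9) = mex{0,1,2} = 3
g(10) = mex{0,1,3} = 2
g(11) = mex{0,1,2} = 3
g(12) = mex{0,1,3} = 2
The P-positions (g = 0) in 0..12 are 0, 2, 4, 6.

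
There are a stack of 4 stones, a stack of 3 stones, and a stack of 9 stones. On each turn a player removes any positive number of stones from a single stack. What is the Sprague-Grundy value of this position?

14

Compute the nim-sum pairwise:
4 XOR 3 = 7
7 XOR 9 = 14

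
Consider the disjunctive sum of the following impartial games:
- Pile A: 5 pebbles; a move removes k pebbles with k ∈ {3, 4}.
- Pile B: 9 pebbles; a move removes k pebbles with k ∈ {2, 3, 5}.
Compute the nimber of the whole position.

0

For pile A, compute g(0), g(1), … with moves {3, 4}:
g(0) = mex{} = 0
g(1) = mex{} = 0
g(2) = mex{} = 0
g(3) = mex{0} = 1
g(4) = mex{0} = 1
g(5) = mex{0} = 1
So g(5) = 1.
Grundy values for pile B (subtraction set {2, 3, 5}):
g(0) = mex{} = 0
g(1) = mex{} = 0
g(2) = mex{0} = 1
g(3) = mex{0} = 1
g(4) = mex{0,1} = 2
g(5) = mex{0,1} = 2
g(6) = mex{0,1,2} = 3
g(7) = mex{1,2} = 0
g(8) = mex{1,2,3} = 0
g(9) = mex{0,2,3} = 1
So g(9) = 1.
By the Sprague-Grundy theorem, the Grundy value of a sum of independent games is the XOR of the component values.
Combined value = 1 XOR 1 = 0.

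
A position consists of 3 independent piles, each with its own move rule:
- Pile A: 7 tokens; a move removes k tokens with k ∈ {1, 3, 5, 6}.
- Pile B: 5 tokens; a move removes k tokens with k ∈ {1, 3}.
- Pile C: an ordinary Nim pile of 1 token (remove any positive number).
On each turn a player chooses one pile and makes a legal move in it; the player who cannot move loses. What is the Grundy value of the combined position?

For pile A, compute g(0), g(1), … with moves {1, 3, 5, 6}:
k:     0  1  2  3  4  5  6  7
g(k):  0  1  0  1  0  1  2  3
So g(7) = 3.
For pile B, compute g(0), g(1), … with moves {1, 3}:
g(0) = mex{} = 0
g(1) = mex{0} = 1
g(2) = mex{1} = 0
g(3) = mex{0} = 1
g(4) = mex{1} = 0
g(5) = mex{0} = 1
So g(5) = 1.
Pile C is a plain Nim pile of size 1, so its Grundy value is 1.
By the Sprague-Grundy theorem, the Grundy value of a sum of independent games is the XOR of the component values.
Combined value = 3 XOR 1 XOR 1 = 3.

3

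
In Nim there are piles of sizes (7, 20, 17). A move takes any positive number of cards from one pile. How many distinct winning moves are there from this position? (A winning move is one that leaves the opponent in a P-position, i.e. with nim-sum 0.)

1

Nim-sum: 7 ^ 20 ^ 17 = 2.
The overall nim-sum is X = 2. A pile of size p has a winning move iff p XOR X < p (reduce it to p XOR X).
  7: 7 XOR 2 = 5 < 7 — winning move (to 5).
  20: 20 XOR 2 = 22 ≥ 20 — no move.
  17: 17 XOR 2 = 19 ≥ 17 — no move.
That gives 1 winning move.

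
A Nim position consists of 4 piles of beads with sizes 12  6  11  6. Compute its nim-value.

Nim-sum: 12 ⊕ 6 ⊕ 11 ⊕ 6 = 7.

7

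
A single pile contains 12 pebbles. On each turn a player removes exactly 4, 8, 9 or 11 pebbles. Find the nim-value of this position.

Build the Grundy sequence with g(k) = mex{g(k−s) : s ∈ {4, 8, 9, 11}, s ≤ k}:
g(0) = mex{} = 0
g(1) = mex{} = 0
g(2) = mex{} = 0
g(3) = mex{} = 0
g(4) = mex{0} = 1
g(5) = mex{0} = 1
g(6) = mex{0} = 1
g(7) = mex{0} = 1
g(8) = mex{0,1} = 2
g(9) = mex{0,1} = 2
g(10) = mex{0,1} = 2
g(11) = mex{0,1} = 2
g(12) = mex{0,1,2} = 3
So g(12) = 3.

3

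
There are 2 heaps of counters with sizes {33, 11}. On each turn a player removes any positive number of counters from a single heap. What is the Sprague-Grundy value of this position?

Nim-sum: 33 ^ 11 = 42.

42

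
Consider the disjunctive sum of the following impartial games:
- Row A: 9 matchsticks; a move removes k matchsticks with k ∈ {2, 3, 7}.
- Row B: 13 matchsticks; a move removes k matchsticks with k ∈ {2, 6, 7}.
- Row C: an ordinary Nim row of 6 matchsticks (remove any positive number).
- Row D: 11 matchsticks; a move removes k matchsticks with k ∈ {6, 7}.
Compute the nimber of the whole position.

5

Grundy values for row A (subtraction set {2, 3, 7}):
k:     0  1  2  3  4  5  6  7  8  9
g(k):  0  0  1  1  2  0  0  1  1  2
So g(9) = 2.
For row B, compute g(0), g(1), … with moves {2, 6, 7}:
k:     0  1  2  3  4  5  6  7  8  9 10 11 12 13
g(k):  0  0  1  1  0  0  1  1  2  0  3  1  2  0
So g(13) = 0.
Row C is a plain Nim row of size 6, so its Grundy value is 6.
Grundy values for row D (subtraction set {6, 7}):
k:     0  1  2  3  4  5  6  7  8  9 10 11
g(k):  0  0  0  0  0  0  1  1  1  1  1  1
So g(11) = 1.
The value of a disjunctive sum is the nim-sum of the parts.
Combined value = 2 ⊕ 0 ⊕ 6 ⊕ 1 = 5.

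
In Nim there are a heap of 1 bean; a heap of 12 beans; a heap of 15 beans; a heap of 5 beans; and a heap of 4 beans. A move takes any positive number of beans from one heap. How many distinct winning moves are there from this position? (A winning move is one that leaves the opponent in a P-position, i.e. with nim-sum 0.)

Compute the nim-sum pairwise:
1 ⊕ 12 = 13
13 ⊕ 15 = 2
2 ⊕ 5 = 7
7 ⊕ 4 = 3
The overall nim-sum is X = 3. A heap of size p has a winning move iff p XOR X < p (reduce it to p XOR X).
  1: 1 XOR 3 = 2 ≥ 1 — no move.
  12: 12 XOR 3 = 15 ≥ 12 — no move.
  15: 15 XOR 3 = 12 < 15 — winning move (to 12).
  5: 5 XOR 3 = 6 ≥ 5 — no move.
  4: 4 XOR 3 = 7 ≥ 4 — no move.
That gives 1 winning move.

1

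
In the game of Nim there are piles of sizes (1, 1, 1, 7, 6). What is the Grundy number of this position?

In binary:
  001  (1)
  001  (1)
  001  (1)
  111  (7)
  110  (6)
  ---
  000  (0)

0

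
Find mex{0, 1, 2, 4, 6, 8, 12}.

The values 0, 1, 2 are all present; 3 is the first non-negative integer missing from the set.

3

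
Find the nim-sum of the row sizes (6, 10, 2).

Write each in binary and XOR column by column:
  0110  (6)
  1010  (10)
  0010  (2)
  ----
  1110  (14)

14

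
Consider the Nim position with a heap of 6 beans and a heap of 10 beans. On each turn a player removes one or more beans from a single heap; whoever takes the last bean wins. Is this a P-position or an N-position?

Compute the nim-sum pairwise:
6 ^ 10 = 12
The nim-sum is 12 ≠ 0, so this is an N-position: the player to move can win.

N-position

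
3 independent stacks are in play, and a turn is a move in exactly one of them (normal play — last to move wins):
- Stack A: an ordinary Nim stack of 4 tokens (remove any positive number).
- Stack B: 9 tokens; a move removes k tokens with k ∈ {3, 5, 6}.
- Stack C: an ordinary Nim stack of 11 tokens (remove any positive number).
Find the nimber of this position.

Stack A is a plain Nim stack of size 4, so its Grundy value is 4.
Grundy values for stack B (subtraction set {3, 5, 6}):
g(0) = mex{} = 0
g(1) = mex{} = 0
g(2) = mex{} = 0
g(3) = mex{0} = 1
g(4) = mex{0} = 1
g(5) = mex{0} = 1
g(6) = mex{0,1} = 2
g(7) = mex{0,1} = 2
g(8) = mex{0,1} = 2
g(9) = mex{1,2} = 0
So g(9) = 0.
Stack C is a plain Nim stack of size 11, so its Grundy value is 11.
The value of a disjunctive sum is the nim-sum of the parts.
Combined value = 4 XOR 0 XOR 11 = 15.

15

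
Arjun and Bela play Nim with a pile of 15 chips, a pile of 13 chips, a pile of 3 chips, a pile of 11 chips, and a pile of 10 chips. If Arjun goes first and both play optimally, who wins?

Bela wins

Nim-sum: 15 ^ 13 ^ 3 ^ 11 ^ 10 = 0.
The nim-sum is 0, so this is a P-position: the player to move is in a losing position under optimal play; Arjun is about to move from it and so loses — Bela wins.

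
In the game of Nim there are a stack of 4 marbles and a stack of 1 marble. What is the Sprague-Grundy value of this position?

Compute the nim-sum pairwise:
4 ^ 1 = 5

5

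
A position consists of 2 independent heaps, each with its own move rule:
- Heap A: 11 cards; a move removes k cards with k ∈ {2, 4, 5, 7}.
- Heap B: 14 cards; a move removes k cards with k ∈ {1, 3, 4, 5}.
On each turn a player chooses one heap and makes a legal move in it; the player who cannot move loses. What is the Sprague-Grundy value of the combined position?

3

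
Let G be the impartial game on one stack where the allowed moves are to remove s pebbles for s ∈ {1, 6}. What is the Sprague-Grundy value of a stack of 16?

0

Grundy values for subtraction set {1, 6}:
k:     0  1  2  3  4  5  6  7  8  9 10 11 12 13 14 15 16
g(k):  0  1  0  1  0  1  2  0  1  0  1  0  1  2  0  1  0
So g(16) = 0.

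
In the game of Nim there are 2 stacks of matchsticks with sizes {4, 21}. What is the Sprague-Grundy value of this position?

17

Nim-sum: 4 XOR 21 = 17.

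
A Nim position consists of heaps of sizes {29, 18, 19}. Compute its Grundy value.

Write each in binary and XOR column by column:
  11101  (29)
  10010  (18)
  10011  (19)
  -----
  11100  (28)

28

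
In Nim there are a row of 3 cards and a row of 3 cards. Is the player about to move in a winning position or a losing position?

Losing position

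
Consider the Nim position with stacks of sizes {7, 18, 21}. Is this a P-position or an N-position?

P-position

Nim-sum: 7 ^ 18 ^ 21 = 0.
The nim-sum is 0, so this is a P-position: the player to move is in a losing position under optimal play.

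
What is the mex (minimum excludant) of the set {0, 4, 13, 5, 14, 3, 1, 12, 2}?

6

The values 0, 1, 2, 3, 4, 5 are all present; 6 is the first non-negative integer missing from the set.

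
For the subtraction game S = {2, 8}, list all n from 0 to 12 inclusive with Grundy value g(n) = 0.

Grundy values for subtraction set {2, 8}:
g(0) = mex{} = 0
g(1) = mex{} = 0
g(2) = mex{0} = 1
g(3) = mex{0} = 1
g(4) = mex{1} = 0
g(5) = mex{1} = 0
g(6) = mex{0} = 1
g(7) = mex{0} = 1
g(8) = mex{0,1} = 2
g(9) = mex{0,1} = 2
g(10) = mex{1,2} = 0
g(11) = mex{1,2} = 0
g(12) = mex{0} = 1
The P-positions (g = 0) in 0..12 are 0, 1, 4, 5, 10, 11.

0, 1, 4, 5, 10, 11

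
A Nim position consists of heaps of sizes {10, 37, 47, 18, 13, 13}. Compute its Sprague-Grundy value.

18

Compute the nim-sum pairwise:
10 XOR 37 = 47
47 XOR 47 = 0
0 XOR 18 = 18
18 XOR 13 = 31
31 XOR 13 = 18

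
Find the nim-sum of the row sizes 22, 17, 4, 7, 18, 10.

28

Bitwise XOR of the heap sizes:
  10110  (22)
  10001  (17)
  00100  (4)
  00111  (7)
  10010  (18)
  01010  (10)
  -----
  11100  (28)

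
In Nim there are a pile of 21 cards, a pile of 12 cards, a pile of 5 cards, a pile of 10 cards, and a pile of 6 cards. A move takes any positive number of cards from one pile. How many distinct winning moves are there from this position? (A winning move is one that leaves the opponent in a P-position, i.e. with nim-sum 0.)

1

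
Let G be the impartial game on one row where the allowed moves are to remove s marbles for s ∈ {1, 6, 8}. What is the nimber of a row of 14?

Grundy values for subtraction set {1, 6, 8}:
g(0) = mex{} = 0
g(1) = mex{0} = 1
g(2) = mex{1} = 0
g(3) = mex{0} = 1
g(4) = mex{1} = 0
g(5) = mex{0} = 1
g(6) = mex{0,1} = 2
g(7) = mex{1,2} = 0
g(8) = mex{0} = 1
g(9) = mex{1} = 0
g(10) = mex{0} = 1
g(11) = mex{1} = 0
g(12) = mex{0,2} = 1
g(13) = mex{0,1} = 2
g(14) = mex{1,2} = 0
So g(14) = 0.

0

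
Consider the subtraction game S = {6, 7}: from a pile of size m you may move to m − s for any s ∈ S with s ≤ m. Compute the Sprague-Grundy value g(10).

Build the Grundy sequence with g(k) = mex{g(k−s) : s ∈ {6, 7}, s ≤ k}:
k:     0  1  2  3  4  5  6  7  8  9 10
g(k):  0  0  0  0  0  0  1  1  1  1  1
So g(10) = 1.

1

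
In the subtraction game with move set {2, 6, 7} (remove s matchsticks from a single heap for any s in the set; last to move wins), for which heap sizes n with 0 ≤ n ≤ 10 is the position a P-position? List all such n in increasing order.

0, 1, 4, 5, 9

Compute g(0), g(1), … for moves {2, 6, 7}:
g(0) = mex{} = 0
g(1) = mex{} = 0
g(2) = mex{0} = 1
g(3) = mex{0} = 1
g(4) = mex{1} = 0
g(5) = mex{1} = 0
g(6) = mex{0} = 1
g(7) = mex{0} = 1
g(8) = mex{0,1} = 2
g(9) = mex{1} = 0
g(10) = mex{0,1,2} = 3
The P-positions (g = 0) in 0..10 are 0, 1, 4, 5, 9.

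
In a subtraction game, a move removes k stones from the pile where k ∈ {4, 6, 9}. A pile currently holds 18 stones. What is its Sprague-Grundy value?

1

Build the Grundy sequence with g(k) = mex{g(k−s) : s ∈ {4, 6, 9}, s ≤ k}:
k:     0  1  2  3  4  5  6  7  8  9 10 11 12 13 14 15 16 17 18
g(k):  0  0  0  0  1  1  1  1  2  2  2  2  3  0  0  0  0  1  1
So g(18) = 1.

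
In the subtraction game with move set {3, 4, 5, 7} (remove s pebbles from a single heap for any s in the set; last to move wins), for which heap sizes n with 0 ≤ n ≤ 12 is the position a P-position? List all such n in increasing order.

0, 1, 2, 10, 11, 12

Build the Grundy sequence with g(k) = mex{g(k−s) : s ∈ {3, 4, 5, 7}, s ≤ k}:
g(0) = mex{} = 0
g(1) = mex{} = 0
g(2) = mex{} = 0
g(3) = mex{0} = 1
g(4) = mex{0} = 1
g(5) = mex{0} = 1
g(6) = mex{0,1} = 2
g(7) = mex{0,1} = 2
g(8) = mex{0,1} = 2
g(9) = mex{0,1,2} = 3
g(10) = mex{1,2} = 0
g(11) = mex{1,2} = 0
g(12) = mex{1,2,3} = 0
The P-positions (g = 0) in 0..12 are 0, 1, 2, 10, 11, 12.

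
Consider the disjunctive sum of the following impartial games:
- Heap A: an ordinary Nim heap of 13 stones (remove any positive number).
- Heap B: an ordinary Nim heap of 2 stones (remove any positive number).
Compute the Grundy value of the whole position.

Heap A is a plain Nim heap of size 13, so its Grundy value is 13.
Heap B is a plain Nim heap of size 2, so its Grundy value is 2.
By the Sprague-Grundy theorem, the Grundy value of a sum of independent games is the XOR of the component values.
Combined value = 13 XOR 2 = 15.

15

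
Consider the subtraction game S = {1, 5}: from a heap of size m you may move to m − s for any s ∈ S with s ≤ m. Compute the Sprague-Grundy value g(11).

1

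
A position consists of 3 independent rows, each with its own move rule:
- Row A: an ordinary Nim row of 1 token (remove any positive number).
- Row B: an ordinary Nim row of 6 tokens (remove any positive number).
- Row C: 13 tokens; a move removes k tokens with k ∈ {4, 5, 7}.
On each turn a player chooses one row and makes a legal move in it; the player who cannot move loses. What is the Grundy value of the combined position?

7

Row A is a plain Nim row of size 1, so its Grundy value is 1.
Row B is a plain Nim row of size 6, so its Grundy value is 6.
Grundy values for row C (subtraction set {4, 5, 7}):
k:     0  1  2  3  4  5  6  7  8  9 10 11 12 13
g(k):  0  0  0  0  1  1  1  1  2  2  2  0  0  0
So g(13) = 0.
By the Sprague-Grundy theorem, the Grundy value of a sum of independent games is the XOR of the component values.
Combined value = 1 ⊕ 6 ⊕ 0 = 7.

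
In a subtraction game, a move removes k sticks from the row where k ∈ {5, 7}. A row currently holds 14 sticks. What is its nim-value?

Build the Grundy sequence with g(k) = mex{g(k−s) : s ∈ {5, 7}, s ≤ k}:
g(0) = mex{} = 0
g(1) = mex{} = 0
g(2) = mex{} = 0
g(3) = mex{} = 0
g(4) = mex{} = 0
g(5) = mex{0} = 1
g(6) = mex{0} = 1
g(7) = mex{0} = 1
g(8) = mex{0} = 1
g(9) = mex{0} = 1
g(10) = mex{0,1} = 2
g(11) = mex{0,1} = 2
g(12) = mex{1} = 0
g(13) = mex{1} = 0
g(14) = mex{1} = 0
So g(14) = 0.

0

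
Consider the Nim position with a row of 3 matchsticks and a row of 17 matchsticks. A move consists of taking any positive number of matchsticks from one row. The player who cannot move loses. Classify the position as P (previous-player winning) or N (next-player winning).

N-position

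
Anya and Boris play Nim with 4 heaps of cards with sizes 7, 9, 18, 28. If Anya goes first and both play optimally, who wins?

Nim-sum: 7 XOR 9 XOR 18 XOR 28 = 0.
The nim-sum is 0, so this is a P-position: the player to move is in a losing position under optimal play; Anya is about to move from it and so loses — Boris wins.

Boris wins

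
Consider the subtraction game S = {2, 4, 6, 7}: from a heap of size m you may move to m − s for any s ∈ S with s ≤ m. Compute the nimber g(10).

0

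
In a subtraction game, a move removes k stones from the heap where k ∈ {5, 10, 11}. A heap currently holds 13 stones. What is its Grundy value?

2

Compute g(0), g(1), … for moves {5, 10, 11}:
g(0) = mex{} = 0
g(1) = mex{} = 0
g(2) = mex{} = 0
g(3) = mex{} = 0
g(4) = mex{} = 0
g(5) = mex{0} = 1
g(6) = mex{0} = 1
g(7) = mex{0} = 1
g(8) = mex{0} = 1
g(9) = mex{0} = 1
g(10) = mex{0,1} = 2
g(11) = mex{0,1} = 2
g(12) = mex{0,1} = 2
g(13) = mex{0,1} = 2
So g(13) = 2.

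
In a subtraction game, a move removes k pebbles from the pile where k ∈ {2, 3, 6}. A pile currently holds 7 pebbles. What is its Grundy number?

1

Compute g(0), g(1), … for moves {2, 3, 6}:
k:     0  1  2  3  4  5  6  7
g(k):  0  0  1  1  2  0  3  1
So g(7) = 1.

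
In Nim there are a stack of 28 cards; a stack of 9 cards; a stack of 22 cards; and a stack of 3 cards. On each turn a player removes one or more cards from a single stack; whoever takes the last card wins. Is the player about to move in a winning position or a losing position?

Losing position

Write each in binary and XOR column by column:
  11100  (28)
  01001  (9)
  10110  (22)
  00011  (3)
  -----
  00000  (0)
The nim-sum is 0, so this is a P-position: the player to move is in a losing position under optimal play.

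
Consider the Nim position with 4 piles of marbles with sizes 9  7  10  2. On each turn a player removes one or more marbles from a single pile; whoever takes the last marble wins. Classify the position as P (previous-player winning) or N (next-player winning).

Bitwise XOR of the heap sizes:
  1001  (9)
  0111  (7)
  1010  (10)
  0010  (2)
  ----
  0110  (6)
The nim-sum is 6 ≠ 0, so this is an N-position: the player to move can win.

N-position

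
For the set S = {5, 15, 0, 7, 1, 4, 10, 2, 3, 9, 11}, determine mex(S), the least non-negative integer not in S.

6

The values 0, 1, 2, 3, 4, 5 are all present; 6 is the first non-negative integer missing from the set.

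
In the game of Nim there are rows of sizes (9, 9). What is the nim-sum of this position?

Compute the nim-sum pairwise:
9 XOR 9 = 0

0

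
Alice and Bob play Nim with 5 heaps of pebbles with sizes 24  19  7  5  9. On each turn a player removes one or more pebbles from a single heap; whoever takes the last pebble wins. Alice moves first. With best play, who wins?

Compute the nim-sum pairwise:
24 XOR 19 = 11
11 XOR 7 = 12
12 XOR 5 = 9
9 XOR 9 = 0
The nim-sum is 0, so this is a P-position: the player to move is in a losing position under optimal play; Alice is about to move from it and so loses — Bob wins.

Bob wins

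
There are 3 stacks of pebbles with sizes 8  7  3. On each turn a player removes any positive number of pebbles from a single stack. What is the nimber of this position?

12

Nim-sum: 8 ^ 7 ^ 3 = 12.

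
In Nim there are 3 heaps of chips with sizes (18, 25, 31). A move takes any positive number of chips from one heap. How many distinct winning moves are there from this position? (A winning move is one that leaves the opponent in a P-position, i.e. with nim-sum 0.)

Compute the nim-sum pairwise:
18 ⊕ 25 = 11
11 ⊕ 31 = 20
The overall nim-sum is X = 20. A heap of size p has a winning move iff p XOR X < p (reduce it to p XOR X).
  18: 18 XOR 20 = 6 < 18 — winning move (to 6).
  25: 25 XOR 20 = 13 < 25 — winning move (to 13).
  31: 31 XOR 20 = 11 < 31 — winning move (to 11).
That gives 3 winning moves.

3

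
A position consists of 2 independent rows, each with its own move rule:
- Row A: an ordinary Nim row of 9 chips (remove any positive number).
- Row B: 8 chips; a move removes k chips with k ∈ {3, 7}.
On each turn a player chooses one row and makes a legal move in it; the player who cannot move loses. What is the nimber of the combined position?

Row A is a plain Nim row of size 9, so its Grundy value is 9.
Build the Grundy sequence for row B with g(k) = mex{g(k−s) : s ∈ {3, 7}, s ≤ k}:
k:     0  1  2  3  4  5  6  7  8
g(k):  0  0  0  1  1  1  0  2  2
So g(8) = 2.
The value of a disjunctive sum is the nim-sum of the parts.
Combined value = 9 XOR 2 = 11.

11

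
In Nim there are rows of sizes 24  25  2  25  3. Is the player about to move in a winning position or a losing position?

Write each in binary and XOR column by column:
  11000  (24)
  11001  (25)
  00010  (2)
  11001  (25)
  00011  (3)
  -----
  11001  (25)
The nim-sum is 25 ≠ 0, so this is an N-position: the player to move can win.

Winning position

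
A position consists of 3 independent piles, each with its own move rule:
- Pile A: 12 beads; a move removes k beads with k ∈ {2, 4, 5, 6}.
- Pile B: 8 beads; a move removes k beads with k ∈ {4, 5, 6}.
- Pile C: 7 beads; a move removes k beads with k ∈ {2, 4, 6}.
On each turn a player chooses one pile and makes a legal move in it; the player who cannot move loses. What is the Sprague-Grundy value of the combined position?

3

Build the Grundy sequence for pile A with g(k) = mex{g(k−s) : s ∈ {2, 4, 5, 6}, s ≤ k}:
g(0) = mex{} = 0
g(1) = mex{} = 0
g(2) = mex{0} = 1
g(3) = mex{0} = 1
g(4) = mex{0,1} = 2
g(5) = mex{0,1} = 2
g(6) = mex{0,1,2} = 3
g(7) = mex{0,1,2} = 3
g(8) = mex{1,2,3} = 0
g(9) = mex{1,2,3} = 0
g(10) = mex{0,2,3} = 1
g(11) = mex{0,2,3} = 1
g(12) = mex{0,1,3} = 2
So g(12) = 2.
For pile B, compute g(0), g(1), … with moves {4, 5, 6}:
g(0) = mex{} = 0
g(1) = mex{} = 0
g(2) = mex{} = 0
g(3) = mex{} = 0
g(4) = mex{0} = 1
g(5) = mex{0} = 1
g(6) = mex{0} = 1
g(7) = mex{0} = 1
g(8) = mex{0,1} = 2
So g(8) = 2.
For pile C, compute g(0), g(1), … with moves {2, 4, 6}:
k:     0  1  2  3  4  5  6  7
g(k):  0  0  1  1  2  2  3  3
So g(7) = 3.
By the Sprague-Grundy theorem, the Grundy value of a sum of independent games is the XOR of the component values.
Combined value = 2 ⊕ 2 ⊕ 3 = 3.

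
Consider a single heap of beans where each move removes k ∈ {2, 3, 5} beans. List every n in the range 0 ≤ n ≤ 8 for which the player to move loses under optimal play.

0, 1, 7, 8

Grundy values for subtraction set {2, 3, 5}:
k:     0  1  2  3  4  5  6  7  8
g(k):  0  0  1  1  2  2  3  0  0
The P-positions (g = 0) in 0..8 are 0, 1, 7, 8.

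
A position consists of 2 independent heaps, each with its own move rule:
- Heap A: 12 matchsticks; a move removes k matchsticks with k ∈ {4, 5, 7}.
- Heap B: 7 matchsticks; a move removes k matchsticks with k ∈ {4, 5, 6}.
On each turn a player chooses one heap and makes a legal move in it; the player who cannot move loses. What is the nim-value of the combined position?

For heap A, compute g(0), g(1), … with moves {4, 5, 7}:
k:     0  1  2  3  4  5  6  7  8  9 10 11 12
g(k):  0  0  0  0  1  1  1  1  2  2  2  0  0
So g(12) = 0.
For heap B, compute g(0), g(1), … with moves {4, 5, 6}:
k:     0  1  2  3  4  5  6  7
g(k):  0  0  0  0  1  1  1  1
So g(7) = 1.
The value of a disjunctive sum is the nim-sum of the parts.
Combined value = 0 ⊕ 1 = 1.

1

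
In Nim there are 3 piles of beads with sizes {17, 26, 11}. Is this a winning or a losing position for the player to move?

Losing position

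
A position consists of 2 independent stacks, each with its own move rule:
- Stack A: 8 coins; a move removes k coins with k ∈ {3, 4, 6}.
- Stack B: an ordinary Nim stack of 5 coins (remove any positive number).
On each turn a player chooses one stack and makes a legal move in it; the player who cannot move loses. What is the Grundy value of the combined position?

For stack A, compute g(0), g(1), … with moves {3, 4, 6}:
k:     0  1  2  3  4  5  6  7  8
g(k):  0  0  0  1  1  1  2  2  2
So g(8) = 2.
Stack B is a plain Nim stack of size 5, so its Grundy value is 5.
The value of a disjunctive sum is the nim-sum of the parts.
Combined value = 2 ⊕ 5 = 7.

7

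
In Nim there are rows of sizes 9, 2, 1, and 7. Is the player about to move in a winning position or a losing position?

Write each in binary and XOR column by column:
  1001  (9)
  0010  (2)
  0001  (1)
  0111  (7)
  ----
  1101  (13)
The nim-sum is 13 ≠ 0, so this is an N-position: the player to move can win.

Winning position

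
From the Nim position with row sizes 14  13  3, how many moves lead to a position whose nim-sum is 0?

0

Nim-sum: 14 ⊕ 13 ⊕ 3 = 0.
The nim-sum is already 0, so every move leaves a nonzero nim-sum — there are no winning moves.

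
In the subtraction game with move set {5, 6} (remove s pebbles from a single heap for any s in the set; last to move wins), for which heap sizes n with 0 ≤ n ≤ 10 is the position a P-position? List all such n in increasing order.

0, 1, 2, 3, 4

Build the Grundy sequence with g(k) = mex{g(k−s) : s ∈ {5, 6}, s ≤ k}:
k:     0  1  2  3  4  5  6  7  8  9 10
g(k):  0  0  0  0  0  1  1  1  1  1  2
The P-positions (g = 0) in 0..10 are 0, 1, 2, 3, 4.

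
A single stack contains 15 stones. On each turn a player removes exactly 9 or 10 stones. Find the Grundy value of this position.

1

Grundy values for subtraction set {9, 10}:
k:     0  1  2  3  4  5  6  7  8  9 10 11 12 13 14 15
g(k):  0  0  0  0  0  0  0  0  0  1  1  1  1  1  1  1
So g(15) = 1.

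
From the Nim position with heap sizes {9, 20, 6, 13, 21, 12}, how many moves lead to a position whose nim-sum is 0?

Compute the nim-sum pairwise:
9 ⊕ 20 = 29
29 ⊕ 6 = 27
27 ⊕ 13 = 22
22 ⊕ 21 = 3
3 ⊕ 12 = 15
The overall nim-sum is X = 15. A heap of size p has a winning move iff p XOR X < p (reduce it to p XOR X).
  9: 9 XOR 15 = 6 < 9 — winning move (to 6).
  20: 20 XOR 15 = 27 ≥ 20 — no move.
  6: 6 XOR 15 = 9 ≥ 6 — no move.
  13: 13 XOR 15 = 2 < 13 — winning move (to 2).
  21: 21 XOR 15 = 26 ≥ 21 — no move.
  12: 12 XOR 15 = 3 < 12 — winning move (to 3).
That gives 3 winning moves.

3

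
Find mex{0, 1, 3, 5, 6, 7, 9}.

2

The values 0, 1 are all present; 2 is the first non-negative integer missing from the set.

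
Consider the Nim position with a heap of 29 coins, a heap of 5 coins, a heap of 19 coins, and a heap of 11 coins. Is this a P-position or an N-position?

Nim-sum: 29 ⊕ 5 ⊕ 19 ⊕ 11 = 0.
The nim-sum is 0, so this is a P-position: the player to move is in a losing position under optimal play.

P-position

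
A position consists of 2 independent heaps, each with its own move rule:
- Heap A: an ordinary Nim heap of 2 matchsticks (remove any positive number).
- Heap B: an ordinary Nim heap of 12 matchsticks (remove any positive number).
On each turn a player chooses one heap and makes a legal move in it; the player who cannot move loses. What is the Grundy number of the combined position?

Heap A is a plain Nim heap of size 2, so its Grundy value is 2.
Heap B is a plain Nim heap of size 12, so its Grundy value is 12.
The value of a disjunctive sum is the nim-sum of the parts.
Combined value = 2 XOR 12 = 14.

14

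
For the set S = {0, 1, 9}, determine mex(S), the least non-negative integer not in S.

The values 0, 1 are all present; 2 is the first non-negative integer missing from the set.

2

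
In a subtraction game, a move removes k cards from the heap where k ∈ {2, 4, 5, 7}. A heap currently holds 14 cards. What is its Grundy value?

Compute g(0), g(1), … for moves {2, 4, 5, 7}:
g(0) = mex{} = 0
g(1) = mex{} = 0
g(2) = mex{0} = 1
g(3) = mex{0} = 1
g(4) = mex{0,1} = 2
g(5) = mex{0,1} = 2
g(6) = mex{0,1,2} = 3
g(7) = mex{0,1,2} = 3
g(8) = mex{0,1,2,3} = 4
g(9) = mex{1,2,3} = 0
g(10) = mex{1,2,3,4} = 0
g(11) = mex{0,2,3} = 1
g(12) = mex{0,2,3,4} = 1
g(13) = mex{0,1,3,4} = 2
g(14) = mex{0,1,3} = 2
So g(14) = 2.

2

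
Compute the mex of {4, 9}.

0

0 is not in the set, so the mex is 0.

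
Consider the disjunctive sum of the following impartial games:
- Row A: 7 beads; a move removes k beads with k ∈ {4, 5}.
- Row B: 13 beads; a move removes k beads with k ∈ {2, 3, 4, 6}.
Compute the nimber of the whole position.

For row A, compute g(0), g(1), … with moves {4, 5}:
k:     0  1  2  3  4  5  6  7
g(k):  0  0  0  0  1  1  1  1
So g(7) = 1.
Grundy values for row B (subtraction set {2, 3, 4, 6}):
g(0) = mex{} = 0
g(1) = mex{} = 0
g(2) = mex{0} = 1
g(3) = mex{0} = 1
g(4) = mex{0,1} = 2
g(5) = mex{0,1} = 2
g(6) = mex{0,1,2} = 3
g(7) = mex{0,1,2} = 3
g(8) = mex{1,2,3} = 0
g(9) = mex{1,2,3} = 0
g(10) = mex{0,2,3} = 1
g(11) = mex{0,2,3} = 1
g(12) = mex{0,1,3} = 2
g(13) = mex{0,1,3} = 2
So g(13) = 2.
The value of a disjunctive sum is the nim-sum of the parts.
Combined value = 1 XOR 2 = 3.

3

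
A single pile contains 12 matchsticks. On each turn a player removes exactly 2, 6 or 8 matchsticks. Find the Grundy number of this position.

2

Build the Grundy sequence with g(k) = mex{g(k−s) : s ∈ {2, 6, 8}, s ≤ k}:
g(0) = mex{} = 0
g(1) = mex{} = 0
g(2) = mex{0} = 1
g(3) = mex{0} = 1
g(4) = mex{1} = 0
g(5) = mex{1} = 0
g(6) = mex{0} = 1
g(7) = mex{0} = 1
g(8) = mex{0,1} = 2
g(9) = mex{0,1} = 2
g(10) = mex{0,1,2} = 3
g(11) = mex{0,1,2} = 3
g(12) = mex{0,1,3} = 2
So g(12) = 2.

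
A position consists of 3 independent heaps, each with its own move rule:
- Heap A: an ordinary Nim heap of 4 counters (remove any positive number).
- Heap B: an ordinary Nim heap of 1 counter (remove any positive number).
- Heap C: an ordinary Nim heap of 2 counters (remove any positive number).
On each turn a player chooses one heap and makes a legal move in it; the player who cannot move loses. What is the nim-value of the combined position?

Heap A is a plain Nim heap of size 4, so its Grundy value is 4.
Heap B is a plain Nim heap of size 1, so its Grundy value is 1.
Heap C is a plain Nim heap of size 2, so its Grundy value is 2.
By the Sprague-Grundy theorem, the Grundy value of a sum of independent games is the XOR of the component values.
Combined value = 4 ⊕ 1 ⊕ 2 = 7.

7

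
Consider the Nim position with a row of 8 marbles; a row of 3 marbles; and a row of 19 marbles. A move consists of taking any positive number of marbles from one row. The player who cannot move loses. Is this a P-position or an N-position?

N-position

Nim-sum: 8 ^ 3 ^ 19 = 24.
The nim-sum is 24 ≠ 0, so this is an N-position: the player to move can win.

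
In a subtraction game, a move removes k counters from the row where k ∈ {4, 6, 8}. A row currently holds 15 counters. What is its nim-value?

0

Compute g(0), g(1), … for moves {4, 6, 8}:
k:     0  1  2  3  4  5  6  7  8  9 10 11 12 13 14 15
g(k):  0  0  0  0  1  1  1  1  2  2  2  2  0  0  0  0
So g(15) = 0.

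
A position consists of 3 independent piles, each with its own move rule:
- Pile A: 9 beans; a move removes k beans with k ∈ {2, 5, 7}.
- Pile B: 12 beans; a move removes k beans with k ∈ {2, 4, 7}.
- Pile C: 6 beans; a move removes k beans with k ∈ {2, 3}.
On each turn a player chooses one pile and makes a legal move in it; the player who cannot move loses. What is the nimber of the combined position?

2

Build the Grundy sequence for pile A with g(k) = mex{g(k−s) : s ∈ {2, 5, 7}, s ≤ k}:
k:     0  1  2  3  4  5  6  7  8  9
g(k):  0  0  1  1  0  2  1  3  2  2
So g(9) = 2.
Build the Grundy sequence for pile B with g(k) = mex{g(k−s) : s ∈ {2, 4, 7}, s ≤ k}:
k:     0  1  2  3  4  5  6  7  8  9 10 11 12
g(k):  0  0  1  1  2  2  0  3  1  0  2  1  0
So g(12) = 0.
Build the Grundy sequence for pile C with g(k) = mex{g(k−s) : s ∈ {2, 3}, s ≤ k}:
g(0) = mex{} = 0
g(1) = mex{} = 0
g(2) = mex{0} = 1
g(3) = mex{0} = 1
g(4) = mex{0,1} = 2
g(5) = mex{1} = 0
g(6) = mex{1,2} = 0
So g(6) = 0.
The value of a disjunctive sum is the nim-sum of the parts.
Combined value = 2 ⊕ 0 ⊕ 0 = 2.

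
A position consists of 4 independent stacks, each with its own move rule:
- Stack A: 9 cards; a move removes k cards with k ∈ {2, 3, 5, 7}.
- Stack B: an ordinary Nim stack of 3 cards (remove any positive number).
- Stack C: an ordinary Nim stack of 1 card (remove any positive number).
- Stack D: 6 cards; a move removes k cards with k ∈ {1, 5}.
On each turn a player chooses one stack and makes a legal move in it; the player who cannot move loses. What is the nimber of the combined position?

Grundy values for stack A (subtraction set {2, 3, 5, 7}):
k:     0  1  2  3  4  5  6  7  8  9
g(k):  0  0  1  1  2  2  3  3  4  0
So g(9) = 0.
Stack B is a plain Nim stack of size 3, so its Grundy value is 3.
Stack C is a plain Nim stack of size 1, so its Grundy value is 1.
Grundy values for stack D (subtraction set {1, 5}):
k:     0  1  2  3  4  5  6
g(k):  0  1  0  1  0  1  0
So g(6) = 0.
The value of a disjunctive sum is the nim-sum of the parts.
Combined value = 0 XOR 3 XOR 1 XOR 0 = 2.

2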